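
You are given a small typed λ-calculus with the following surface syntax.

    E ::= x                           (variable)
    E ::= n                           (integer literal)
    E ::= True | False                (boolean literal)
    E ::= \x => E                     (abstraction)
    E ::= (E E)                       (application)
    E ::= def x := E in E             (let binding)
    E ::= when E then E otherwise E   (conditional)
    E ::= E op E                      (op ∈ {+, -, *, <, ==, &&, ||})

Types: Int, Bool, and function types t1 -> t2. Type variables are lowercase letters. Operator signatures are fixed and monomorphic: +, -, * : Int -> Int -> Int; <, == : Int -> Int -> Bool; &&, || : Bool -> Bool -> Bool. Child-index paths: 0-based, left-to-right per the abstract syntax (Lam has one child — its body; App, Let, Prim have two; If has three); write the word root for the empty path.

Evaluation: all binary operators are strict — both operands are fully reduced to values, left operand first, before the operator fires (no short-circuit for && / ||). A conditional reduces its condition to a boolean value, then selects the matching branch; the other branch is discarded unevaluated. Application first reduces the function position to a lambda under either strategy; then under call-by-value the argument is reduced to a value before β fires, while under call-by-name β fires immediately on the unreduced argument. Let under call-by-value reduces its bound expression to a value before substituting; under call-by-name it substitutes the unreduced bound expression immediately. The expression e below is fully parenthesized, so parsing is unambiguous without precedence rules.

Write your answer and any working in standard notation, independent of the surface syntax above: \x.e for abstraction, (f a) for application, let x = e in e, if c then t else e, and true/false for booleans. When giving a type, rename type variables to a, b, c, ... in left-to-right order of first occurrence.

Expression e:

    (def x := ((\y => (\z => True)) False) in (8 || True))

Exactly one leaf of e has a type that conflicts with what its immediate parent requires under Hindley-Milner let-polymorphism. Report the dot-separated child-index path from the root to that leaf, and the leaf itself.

Working:
\z._ : b -> Bool
\y._ : a -> b -> Bool
  unify a -> b -> Bool ~ Bool -> c
  unify a ~ Bool
  unify b -> Bool ~ c
_ _ : b -> Bool
let x : forall. b -> Bool
  unify Int ~ Bool
  FAIL: mismatch Int ~ Bool

Answer: 1.0 : 8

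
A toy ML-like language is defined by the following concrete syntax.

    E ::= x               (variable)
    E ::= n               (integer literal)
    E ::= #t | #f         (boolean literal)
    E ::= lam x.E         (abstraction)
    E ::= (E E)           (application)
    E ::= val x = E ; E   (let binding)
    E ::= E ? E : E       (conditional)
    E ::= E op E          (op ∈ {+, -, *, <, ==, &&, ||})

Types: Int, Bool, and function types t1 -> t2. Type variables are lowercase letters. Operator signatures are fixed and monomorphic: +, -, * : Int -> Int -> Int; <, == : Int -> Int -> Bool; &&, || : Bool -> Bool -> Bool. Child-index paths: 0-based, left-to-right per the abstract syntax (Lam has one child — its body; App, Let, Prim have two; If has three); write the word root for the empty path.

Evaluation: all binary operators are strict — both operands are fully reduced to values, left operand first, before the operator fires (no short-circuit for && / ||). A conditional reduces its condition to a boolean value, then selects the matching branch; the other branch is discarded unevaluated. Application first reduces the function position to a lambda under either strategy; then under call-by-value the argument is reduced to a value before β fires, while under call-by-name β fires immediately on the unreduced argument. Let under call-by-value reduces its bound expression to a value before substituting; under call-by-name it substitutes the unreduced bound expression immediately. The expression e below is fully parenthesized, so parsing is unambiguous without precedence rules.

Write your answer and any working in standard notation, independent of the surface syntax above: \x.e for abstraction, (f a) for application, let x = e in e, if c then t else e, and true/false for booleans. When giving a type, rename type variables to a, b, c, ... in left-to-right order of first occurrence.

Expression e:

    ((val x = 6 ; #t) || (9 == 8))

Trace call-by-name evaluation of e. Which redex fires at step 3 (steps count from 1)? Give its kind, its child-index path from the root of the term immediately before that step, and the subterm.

Answer: delta at root : (true || false)

Trace:
step 0: ((let x = 6 in true) || (9 == 8))
step 1: [let@0] (true || (9 == 8))
step 2: [delta@1] (true || false)
step 3: [delta@root] true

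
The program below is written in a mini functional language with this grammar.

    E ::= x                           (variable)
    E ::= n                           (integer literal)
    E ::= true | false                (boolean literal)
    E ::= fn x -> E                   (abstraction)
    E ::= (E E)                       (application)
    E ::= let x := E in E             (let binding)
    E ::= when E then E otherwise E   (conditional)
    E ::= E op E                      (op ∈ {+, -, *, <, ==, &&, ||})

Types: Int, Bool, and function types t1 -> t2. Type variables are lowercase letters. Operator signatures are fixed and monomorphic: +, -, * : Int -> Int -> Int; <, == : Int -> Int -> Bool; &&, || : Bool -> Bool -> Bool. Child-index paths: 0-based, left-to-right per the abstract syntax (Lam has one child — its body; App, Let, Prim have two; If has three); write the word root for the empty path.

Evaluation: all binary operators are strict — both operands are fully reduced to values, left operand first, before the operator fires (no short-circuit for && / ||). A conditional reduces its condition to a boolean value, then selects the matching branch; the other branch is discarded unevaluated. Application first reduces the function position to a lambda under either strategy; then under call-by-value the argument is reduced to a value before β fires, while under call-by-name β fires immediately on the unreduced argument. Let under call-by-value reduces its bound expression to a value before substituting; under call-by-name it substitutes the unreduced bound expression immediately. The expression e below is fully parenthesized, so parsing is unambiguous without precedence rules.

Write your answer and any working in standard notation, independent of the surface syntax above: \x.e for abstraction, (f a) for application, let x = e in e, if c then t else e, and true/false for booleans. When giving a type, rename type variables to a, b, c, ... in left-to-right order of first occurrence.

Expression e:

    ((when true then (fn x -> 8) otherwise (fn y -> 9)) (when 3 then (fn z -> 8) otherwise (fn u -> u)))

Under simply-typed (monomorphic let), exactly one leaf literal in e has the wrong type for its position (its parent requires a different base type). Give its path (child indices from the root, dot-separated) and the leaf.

Answer: 1.0 : 3

Working:
  unify Bool ~ Bool
\x._ : a -> Int
\y._ : b -> Int
  unify a -> Int ~ b -> Int
  unify a ~ b
  unify Int ~ Int
  unify Int ~ Bool
  FAIL: mismatch Int ~ Bool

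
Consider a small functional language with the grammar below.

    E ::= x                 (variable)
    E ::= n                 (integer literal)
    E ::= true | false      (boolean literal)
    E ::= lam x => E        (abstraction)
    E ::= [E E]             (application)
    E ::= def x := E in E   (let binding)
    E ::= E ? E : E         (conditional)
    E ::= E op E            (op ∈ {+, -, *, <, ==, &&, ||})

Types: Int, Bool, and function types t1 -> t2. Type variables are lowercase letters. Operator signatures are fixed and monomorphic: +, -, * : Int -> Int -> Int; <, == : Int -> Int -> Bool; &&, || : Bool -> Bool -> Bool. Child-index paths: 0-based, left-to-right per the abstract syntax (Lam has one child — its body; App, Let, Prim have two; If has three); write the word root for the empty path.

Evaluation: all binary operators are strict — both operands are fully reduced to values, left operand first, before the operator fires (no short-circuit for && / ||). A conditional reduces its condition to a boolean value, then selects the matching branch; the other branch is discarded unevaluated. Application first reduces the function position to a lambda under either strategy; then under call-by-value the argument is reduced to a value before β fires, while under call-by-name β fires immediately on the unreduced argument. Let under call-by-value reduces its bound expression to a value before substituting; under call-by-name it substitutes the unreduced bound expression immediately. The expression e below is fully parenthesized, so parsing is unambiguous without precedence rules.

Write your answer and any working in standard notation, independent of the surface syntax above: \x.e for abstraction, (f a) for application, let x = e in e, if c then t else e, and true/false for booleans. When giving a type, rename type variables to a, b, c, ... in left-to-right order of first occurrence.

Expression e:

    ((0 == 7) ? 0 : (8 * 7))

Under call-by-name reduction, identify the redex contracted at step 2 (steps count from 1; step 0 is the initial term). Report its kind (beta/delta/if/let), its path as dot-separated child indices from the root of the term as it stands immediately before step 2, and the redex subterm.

Trace:
step 0: (if (0 == 7) then 0 else (8 * 7))
step 1: [delta@0] (if false then 0 else (8 * 7))
step 2: [if@root] (8 * 7)

Answer: if at root : (if false then 0 else (8 * 7))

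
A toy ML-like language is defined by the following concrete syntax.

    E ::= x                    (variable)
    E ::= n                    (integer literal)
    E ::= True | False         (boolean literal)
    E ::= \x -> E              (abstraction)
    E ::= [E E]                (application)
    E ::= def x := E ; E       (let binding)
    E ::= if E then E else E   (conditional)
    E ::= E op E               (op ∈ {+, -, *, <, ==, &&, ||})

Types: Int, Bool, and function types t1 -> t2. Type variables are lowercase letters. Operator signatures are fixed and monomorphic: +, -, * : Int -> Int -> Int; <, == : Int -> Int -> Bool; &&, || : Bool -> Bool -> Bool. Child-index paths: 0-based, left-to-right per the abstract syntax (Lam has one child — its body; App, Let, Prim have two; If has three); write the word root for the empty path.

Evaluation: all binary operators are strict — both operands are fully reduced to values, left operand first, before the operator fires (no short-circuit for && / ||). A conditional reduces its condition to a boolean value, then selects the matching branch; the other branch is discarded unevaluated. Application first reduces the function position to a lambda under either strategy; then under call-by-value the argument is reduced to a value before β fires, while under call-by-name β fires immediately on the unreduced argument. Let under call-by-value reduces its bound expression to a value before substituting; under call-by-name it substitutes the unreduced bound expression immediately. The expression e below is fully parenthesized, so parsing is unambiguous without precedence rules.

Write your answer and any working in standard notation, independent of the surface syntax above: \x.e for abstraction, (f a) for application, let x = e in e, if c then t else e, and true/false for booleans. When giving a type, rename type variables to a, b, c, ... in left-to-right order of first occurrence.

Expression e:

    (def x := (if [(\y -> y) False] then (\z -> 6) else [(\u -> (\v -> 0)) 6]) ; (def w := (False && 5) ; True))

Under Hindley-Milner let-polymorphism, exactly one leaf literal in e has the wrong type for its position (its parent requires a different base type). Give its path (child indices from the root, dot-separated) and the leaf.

Answer: 1.0.1 : 5

Working:
y : a
\y._ : a -> a
  unify a -> a ~ Bool -> b
  unify a ~ Bool
  unify Bool ~ b
_ _ : Bool
  unify Bool ~ Bool
\z._ : c -> Int
\v._ : e -> Int
\u._ : d -> e -> Int
  unify d -> e -> Int ~ Int -> f
  unify d ~ Int
  unify e -> Int ~ f
_ _ : e -> Int
  unify c -> Int ~ e -> Int
  unify c ~ e
  unify Int ~ Int
let x : forall. e -> Int
  unify Bool ~ Bool
  unify Int ~ Bool
  FAIL: mismatch Int ~ Bool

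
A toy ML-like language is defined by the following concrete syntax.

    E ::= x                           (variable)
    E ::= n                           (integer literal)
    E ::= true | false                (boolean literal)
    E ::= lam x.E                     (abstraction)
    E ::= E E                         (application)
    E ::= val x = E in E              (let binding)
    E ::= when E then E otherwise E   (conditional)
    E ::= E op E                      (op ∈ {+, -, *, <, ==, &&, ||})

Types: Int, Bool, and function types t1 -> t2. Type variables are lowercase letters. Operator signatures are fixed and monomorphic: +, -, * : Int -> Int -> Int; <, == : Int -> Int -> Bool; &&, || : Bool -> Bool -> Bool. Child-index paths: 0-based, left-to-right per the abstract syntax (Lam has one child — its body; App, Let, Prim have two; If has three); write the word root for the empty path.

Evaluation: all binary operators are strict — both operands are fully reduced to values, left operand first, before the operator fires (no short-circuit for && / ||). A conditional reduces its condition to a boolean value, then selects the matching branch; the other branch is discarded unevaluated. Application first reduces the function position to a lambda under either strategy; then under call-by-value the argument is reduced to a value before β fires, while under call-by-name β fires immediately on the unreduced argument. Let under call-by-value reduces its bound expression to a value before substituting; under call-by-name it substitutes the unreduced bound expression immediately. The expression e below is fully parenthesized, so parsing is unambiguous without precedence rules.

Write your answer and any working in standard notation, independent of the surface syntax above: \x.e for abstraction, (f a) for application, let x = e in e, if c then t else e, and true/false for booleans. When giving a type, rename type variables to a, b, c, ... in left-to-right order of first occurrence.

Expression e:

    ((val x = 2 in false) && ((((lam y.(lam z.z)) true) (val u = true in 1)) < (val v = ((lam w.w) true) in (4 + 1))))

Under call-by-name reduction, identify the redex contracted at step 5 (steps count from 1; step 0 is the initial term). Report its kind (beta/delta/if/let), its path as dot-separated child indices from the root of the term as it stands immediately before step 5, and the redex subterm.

Answer: let at 1.1 : (let v = ((\w.w) true) in (4 + 1))

Trace:
step 0: ((let x = 2 in false) && ((((\y.(\z.z)) true) (let u = true in 1)) < (let v = ((\w.w) true) in (4 + 1))))
step 1: [let@0] (false && ((((\y.(\z.z)) true) (let u = true in 1)) < (let v = ((\w.w) true) in (4 + 1))))
step 2: [beta@1.0.0] (false && (((\z.z) (let u = true in 1)) < (let v = ((\w.w) true) in (4 + 1))))
step 3: [beta@1.0] (false && ((let u = true in 1) < (let v = ((\w.w) true) in (4 + 1))))
step 4: [let@1.0] (false && (1 < (let v = ((\w.w) true) in (4 + 1))))
step 5: [let@1.1] (false && (1 < (4 + 1)))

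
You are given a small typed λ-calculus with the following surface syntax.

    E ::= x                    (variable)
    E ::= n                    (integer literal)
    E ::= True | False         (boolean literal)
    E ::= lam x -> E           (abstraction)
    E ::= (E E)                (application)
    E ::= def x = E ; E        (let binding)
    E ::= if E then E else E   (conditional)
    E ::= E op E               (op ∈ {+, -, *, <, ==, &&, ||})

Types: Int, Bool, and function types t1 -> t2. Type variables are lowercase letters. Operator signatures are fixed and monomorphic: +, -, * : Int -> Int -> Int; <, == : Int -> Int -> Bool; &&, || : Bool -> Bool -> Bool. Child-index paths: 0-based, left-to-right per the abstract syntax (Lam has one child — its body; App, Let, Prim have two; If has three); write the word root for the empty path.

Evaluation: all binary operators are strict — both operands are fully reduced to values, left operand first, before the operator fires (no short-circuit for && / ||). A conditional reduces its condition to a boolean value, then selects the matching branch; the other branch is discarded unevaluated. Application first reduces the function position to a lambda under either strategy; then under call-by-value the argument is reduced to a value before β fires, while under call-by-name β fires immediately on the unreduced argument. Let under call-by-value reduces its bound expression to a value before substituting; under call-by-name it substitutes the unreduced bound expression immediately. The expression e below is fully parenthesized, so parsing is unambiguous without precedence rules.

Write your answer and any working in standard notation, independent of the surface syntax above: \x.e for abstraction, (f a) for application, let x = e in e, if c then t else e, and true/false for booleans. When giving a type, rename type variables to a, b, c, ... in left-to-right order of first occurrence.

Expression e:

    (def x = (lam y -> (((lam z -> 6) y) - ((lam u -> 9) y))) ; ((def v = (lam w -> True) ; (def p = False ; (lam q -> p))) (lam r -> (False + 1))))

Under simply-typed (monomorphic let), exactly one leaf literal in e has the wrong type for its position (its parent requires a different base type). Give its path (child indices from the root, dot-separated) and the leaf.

Working:
\z._ : b -> Int
y : a
  unify b -> Int ~ a -> c
  unify b ~ a
  unify Int ~ c
_ _ : Int
  unify Int ~ Int
\u._ : d -> Int
y : a
  unify d -> Int ~ a -> e
  unify d ~ a
  unify Int ~ e
_ _ : Int
  unify Int ~ Int
\y._ : a -> Int
let x : a -> Int
\w._ : f -> Bool
let v : f -> Bool
let p : Bool
p : Bool
\q._ : g -> Bool
  unify Bool ~ Int
  FAIL: mismatch Bool ~ Int

Answer: 1.1.0.0 : false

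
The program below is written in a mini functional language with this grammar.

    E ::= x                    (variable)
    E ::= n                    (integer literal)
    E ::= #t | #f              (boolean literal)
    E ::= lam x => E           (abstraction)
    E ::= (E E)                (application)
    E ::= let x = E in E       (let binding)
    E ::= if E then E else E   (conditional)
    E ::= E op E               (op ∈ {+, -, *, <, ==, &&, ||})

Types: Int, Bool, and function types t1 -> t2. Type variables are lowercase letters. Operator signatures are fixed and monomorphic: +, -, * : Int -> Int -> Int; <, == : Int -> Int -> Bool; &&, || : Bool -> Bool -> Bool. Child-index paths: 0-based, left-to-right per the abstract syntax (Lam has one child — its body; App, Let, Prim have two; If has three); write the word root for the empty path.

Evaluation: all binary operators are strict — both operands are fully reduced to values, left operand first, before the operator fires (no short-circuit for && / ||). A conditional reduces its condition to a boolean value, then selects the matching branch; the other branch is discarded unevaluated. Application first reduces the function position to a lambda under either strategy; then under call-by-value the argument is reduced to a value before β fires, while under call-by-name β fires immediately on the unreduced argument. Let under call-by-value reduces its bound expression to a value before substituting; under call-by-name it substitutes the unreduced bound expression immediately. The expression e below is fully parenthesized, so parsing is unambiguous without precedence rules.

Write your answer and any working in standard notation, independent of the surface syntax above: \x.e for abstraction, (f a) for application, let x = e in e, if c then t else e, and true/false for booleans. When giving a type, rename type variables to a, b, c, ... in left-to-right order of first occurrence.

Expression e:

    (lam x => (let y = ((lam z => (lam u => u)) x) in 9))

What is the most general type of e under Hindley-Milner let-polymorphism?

Answer: a -> Int

Working:
u : c
\u._ : c -> c
\z._ : b -> c -> c
x : a
  unify b -> c -> c ~ a -> d
  unify b ~ a
  unify c -> c ~ d
_ _ : c -> c
let y : forall. c -> c
\x._ : a -> Int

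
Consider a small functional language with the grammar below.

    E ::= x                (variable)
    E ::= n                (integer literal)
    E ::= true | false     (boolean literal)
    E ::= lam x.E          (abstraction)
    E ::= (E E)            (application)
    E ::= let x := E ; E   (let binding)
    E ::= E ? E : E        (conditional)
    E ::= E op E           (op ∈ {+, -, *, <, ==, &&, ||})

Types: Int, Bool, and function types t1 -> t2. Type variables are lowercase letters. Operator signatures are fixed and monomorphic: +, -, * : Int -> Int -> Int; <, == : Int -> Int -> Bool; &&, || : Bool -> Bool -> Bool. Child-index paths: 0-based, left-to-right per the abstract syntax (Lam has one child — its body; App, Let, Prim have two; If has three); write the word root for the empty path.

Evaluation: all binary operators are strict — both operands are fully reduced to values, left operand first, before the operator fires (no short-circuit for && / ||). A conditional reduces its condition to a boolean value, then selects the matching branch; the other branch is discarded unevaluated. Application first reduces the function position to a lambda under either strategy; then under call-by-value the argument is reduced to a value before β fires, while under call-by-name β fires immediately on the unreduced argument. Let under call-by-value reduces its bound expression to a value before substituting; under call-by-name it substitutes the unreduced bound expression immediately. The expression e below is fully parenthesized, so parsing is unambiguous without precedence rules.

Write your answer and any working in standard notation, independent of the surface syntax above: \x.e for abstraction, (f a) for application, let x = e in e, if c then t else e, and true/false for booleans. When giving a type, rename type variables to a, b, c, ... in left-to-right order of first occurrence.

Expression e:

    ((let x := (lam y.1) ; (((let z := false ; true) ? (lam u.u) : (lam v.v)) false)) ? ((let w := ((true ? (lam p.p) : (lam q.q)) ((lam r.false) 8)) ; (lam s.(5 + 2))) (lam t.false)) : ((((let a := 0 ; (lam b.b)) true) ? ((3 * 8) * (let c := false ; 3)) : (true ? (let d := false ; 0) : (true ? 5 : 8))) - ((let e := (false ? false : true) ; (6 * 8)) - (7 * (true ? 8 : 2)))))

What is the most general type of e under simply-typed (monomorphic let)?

Trace:
\y._ : a -> Int
let x : a -> Int
let z : Bool
  unify Bool ~ Bool
u : b
\u._ : b -> b
v : c
\v._ : c -> c
  unify b -> b ~ c -> c
  unify b ~ c
  unify c ~ c
  unify c -> c ~ Bool -> d
  unify c ~ Bool
  unify Bool ~ d
_ _ : Bool
  unify Bool ~ Bool
  unify Bool ~ Bool
p : e
\p._ : e -> e
q : f
\q._ : f -> f
  unify e -> e ~ f -> f
  unify e ~ f
  unify f ~ f
\r._ : g -> Bool
  unify g -> Bool ~ Int -> h
  unify g ~ Int
  unify Bool ~ h
_ _ : Bool
  unify f -> f ~ Bool -> i
  unify f ~ Bool
  unify Bool ~ i
_ _ : Bool
let w : Bool
  unify Int ~ Int
  unify Int ~ Int
\s._ : j -> Int
\t._ : k -> Bool
  unify j -> Int ~ (k -> Bool) -> l
  unify j ~ k -> Bool
  unify Int ~ l
_ _ : Int
let a : Int
b : m
\b._ : m -> m
  unify m -> m ~ Bool -> n
  unify m ~ Bool
  unify Bool ~ n
_ _ : Bool
  unify Bool ~ Bool
  unify Int ~ Int
  unify Int ~ Int
  unify Int ~ Int
let c : Bool
  unify Int ~ Int
  unify Bool ~ Bool
let d : Bool
  unify Bool ~ Bool
  unify Int ~ Int
  unify Int ~ Int
  unify Int ~ Int
  unify Int ~ Int
  unify Bool ~ Bool
  unify Bool ~ Bool
let e : Bool
  unify Int ~ Int
  unify Int ~ Int
  unify Int ~ Int
  unify Int ~ Int
  unify Bool ~ Bool
  unify Int ~ Int
  unify Int ~ Int
  unify Int ~ Int
  unify Int ~ Int
  unify Int ~ Int

Answer: Int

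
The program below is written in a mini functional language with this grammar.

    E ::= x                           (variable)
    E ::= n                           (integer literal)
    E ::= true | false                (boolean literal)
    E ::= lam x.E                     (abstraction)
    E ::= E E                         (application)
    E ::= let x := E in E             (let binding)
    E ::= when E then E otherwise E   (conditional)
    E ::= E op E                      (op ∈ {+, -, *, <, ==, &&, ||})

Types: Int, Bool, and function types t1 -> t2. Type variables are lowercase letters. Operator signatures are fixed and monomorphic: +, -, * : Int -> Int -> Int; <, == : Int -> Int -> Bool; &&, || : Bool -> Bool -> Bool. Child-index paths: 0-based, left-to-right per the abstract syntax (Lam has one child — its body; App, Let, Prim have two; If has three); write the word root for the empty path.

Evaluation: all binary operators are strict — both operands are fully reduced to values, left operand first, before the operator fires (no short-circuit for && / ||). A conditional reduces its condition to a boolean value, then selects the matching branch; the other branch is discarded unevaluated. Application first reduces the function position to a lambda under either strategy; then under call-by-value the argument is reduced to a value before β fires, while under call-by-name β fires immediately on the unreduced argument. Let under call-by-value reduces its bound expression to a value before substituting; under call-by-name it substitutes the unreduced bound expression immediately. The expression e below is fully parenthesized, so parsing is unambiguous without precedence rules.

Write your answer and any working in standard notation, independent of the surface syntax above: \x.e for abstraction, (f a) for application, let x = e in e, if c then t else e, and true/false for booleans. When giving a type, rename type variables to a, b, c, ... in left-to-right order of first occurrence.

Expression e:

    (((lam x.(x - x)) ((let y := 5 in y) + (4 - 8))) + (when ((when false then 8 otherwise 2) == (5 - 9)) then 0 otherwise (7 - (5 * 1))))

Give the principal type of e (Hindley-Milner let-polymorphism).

Derivation:
x : a
  unify a ~ Int
x : Int
  unify Int ~ Int
\x._ : Int -> Int
let y : Int
y : Int
  unify Int ~ Int
  unify Int ~ Int
  unify Int ~ Int
  unify Int ~ Int
  unify Int -> Int ~ Int -> b
  unify Int ~ Int
  unify Int ~ b
_ _ : Int
  unify Int ~ Int
  unify Bool ~ Bool
  unify Int ~ Int
  unify Int ~ Int
  unify Int ~ Int
  unify Int ~ Int
  unify Int ~ Int
  unify Bool ~ Bool
  unify Int ~ Int
  unify Int ~ Int
  unify Int ~ Int
  unify Int ~ Int
  unify Int ~ Int
  unify Int ~ Int

Answer: Int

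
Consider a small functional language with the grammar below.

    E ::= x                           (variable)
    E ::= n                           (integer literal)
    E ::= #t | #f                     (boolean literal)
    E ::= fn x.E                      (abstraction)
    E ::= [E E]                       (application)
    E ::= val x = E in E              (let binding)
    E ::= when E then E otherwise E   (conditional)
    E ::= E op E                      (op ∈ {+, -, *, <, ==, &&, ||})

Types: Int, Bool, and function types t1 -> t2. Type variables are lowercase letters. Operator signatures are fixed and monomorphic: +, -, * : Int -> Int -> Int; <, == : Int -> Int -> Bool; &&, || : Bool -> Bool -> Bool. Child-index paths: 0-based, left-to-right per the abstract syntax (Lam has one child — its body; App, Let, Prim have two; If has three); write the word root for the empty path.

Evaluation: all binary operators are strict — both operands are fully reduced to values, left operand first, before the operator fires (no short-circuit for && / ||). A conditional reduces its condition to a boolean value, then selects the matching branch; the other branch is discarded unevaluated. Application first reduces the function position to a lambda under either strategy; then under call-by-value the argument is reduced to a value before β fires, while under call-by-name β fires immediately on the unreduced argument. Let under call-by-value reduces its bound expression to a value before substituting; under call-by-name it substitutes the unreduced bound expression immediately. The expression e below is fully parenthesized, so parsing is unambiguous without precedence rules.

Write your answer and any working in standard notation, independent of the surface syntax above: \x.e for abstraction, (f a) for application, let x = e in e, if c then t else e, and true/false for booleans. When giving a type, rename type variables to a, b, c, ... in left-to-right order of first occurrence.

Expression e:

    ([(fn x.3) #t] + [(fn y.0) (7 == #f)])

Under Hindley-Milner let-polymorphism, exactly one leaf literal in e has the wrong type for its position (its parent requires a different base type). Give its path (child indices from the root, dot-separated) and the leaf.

Trace:
\x._ : a -> Int
  unify a -> Int ~ Bool -> b
  unify a ~ Bool
  unify Int ~ b
_ _ : Int
  unify Int ~ Int
\y._ : c -> Int
  unify Int ~ Int
  unify Bool ~ Int
  FAIL: mismatch Bool ~ Int

Answer: 1.1.1 : false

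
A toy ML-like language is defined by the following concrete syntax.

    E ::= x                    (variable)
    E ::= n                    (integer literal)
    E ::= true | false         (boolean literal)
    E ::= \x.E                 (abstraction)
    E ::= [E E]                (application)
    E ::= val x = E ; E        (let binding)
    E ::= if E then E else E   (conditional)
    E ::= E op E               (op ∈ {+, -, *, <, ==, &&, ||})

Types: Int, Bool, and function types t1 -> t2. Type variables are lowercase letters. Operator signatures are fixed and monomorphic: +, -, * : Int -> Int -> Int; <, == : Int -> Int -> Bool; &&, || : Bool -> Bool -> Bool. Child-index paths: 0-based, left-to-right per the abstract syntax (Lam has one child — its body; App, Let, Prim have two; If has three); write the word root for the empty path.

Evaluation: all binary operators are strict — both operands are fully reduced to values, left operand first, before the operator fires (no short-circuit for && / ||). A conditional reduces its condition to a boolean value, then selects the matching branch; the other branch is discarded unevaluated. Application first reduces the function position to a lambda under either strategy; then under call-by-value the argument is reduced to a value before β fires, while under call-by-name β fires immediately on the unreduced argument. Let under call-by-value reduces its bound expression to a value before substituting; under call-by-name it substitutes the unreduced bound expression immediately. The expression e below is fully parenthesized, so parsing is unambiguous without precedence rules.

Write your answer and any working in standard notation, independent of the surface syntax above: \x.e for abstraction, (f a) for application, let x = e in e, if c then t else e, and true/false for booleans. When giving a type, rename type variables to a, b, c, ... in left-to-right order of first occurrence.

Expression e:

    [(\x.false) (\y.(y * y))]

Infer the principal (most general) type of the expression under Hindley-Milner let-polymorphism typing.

Answer: Bool

Derivation:
\x._ : a -> Bool
y : b
  unify b ~ Int
y : Int
  unify Int ~ Int
\y._ : Int -> Int
  unify a -> Bool ~ (Int -> Int) -> c
  unify a ~ Int -> Int
  unify Bool ~ c
_ _ : Bool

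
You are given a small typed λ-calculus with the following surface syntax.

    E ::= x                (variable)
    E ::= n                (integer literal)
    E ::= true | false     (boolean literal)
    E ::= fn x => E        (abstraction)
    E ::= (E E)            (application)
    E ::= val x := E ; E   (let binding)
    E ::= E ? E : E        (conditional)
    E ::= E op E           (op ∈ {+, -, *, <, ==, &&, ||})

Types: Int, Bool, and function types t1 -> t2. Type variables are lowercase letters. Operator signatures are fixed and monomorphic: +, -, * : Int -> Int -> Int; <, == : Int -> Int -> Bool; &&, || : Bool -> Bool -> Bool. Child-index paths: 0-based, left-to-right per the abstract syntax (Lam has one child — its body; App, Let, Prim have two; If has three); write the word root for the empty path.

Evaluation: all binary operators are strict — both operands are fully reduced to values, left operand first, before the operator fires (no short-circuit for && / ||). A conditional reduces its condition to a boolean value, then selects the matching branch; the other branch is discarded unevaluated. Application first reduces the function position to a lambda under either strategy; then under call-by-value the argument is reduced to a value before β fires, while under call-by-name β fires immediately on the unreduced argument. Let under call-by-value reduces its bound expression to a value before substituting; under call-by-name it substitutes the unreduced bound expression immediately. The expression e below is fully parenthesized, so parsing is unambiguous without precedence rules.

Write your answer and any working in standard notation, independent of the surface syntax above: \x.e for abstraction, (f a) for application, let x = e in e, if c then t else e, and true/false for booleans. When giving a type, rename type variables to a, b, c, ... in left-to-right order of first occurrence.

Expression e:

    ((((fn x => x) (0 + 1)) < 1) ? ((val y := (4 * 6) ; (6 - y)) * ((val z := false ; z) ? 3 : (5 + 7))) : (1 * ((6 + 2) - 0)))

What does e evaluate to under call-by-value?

Answer: 8

Trace:
step 0: (if (((\x.x) (0 + 1)) < 1) then ((let y = (4 * 6) in (6 - y)) * (if (let z = false in z) then 3 else (5 + 7))) else (1 * ((6 + 2) - 0)))
step 1: [delta@0.0.1] (if (((\x.x) 1) < 1) then ((let y = (4 * 6) in (6 - y)) * (if (let z = false in z) then 3 else (5 + 7))) else (1 * ((6 + 2) - 0)))
step 2: [beta@0.0] (if (1 < 1) then ((let y = (4 * 6) in (6 - y)) * (if (let z = false in z) then 3 else (5 + 7))) else (1 * ((6 + 2) - 0)))
step 3: [delta@0] (if false then ((let y = (4 * 6) in (6 - y)) * (if (let z = false in z) then 3 else (5 + 7))) else (1 * ((6 + 2) - 0)))
step 4: [if@root] (1 * ((6 + 2) - 0))
step 5: [delta@1.0] (1 * (8 - 0))
step 6: [delta@1] (1 * 8)
step 7: [delta@root] 8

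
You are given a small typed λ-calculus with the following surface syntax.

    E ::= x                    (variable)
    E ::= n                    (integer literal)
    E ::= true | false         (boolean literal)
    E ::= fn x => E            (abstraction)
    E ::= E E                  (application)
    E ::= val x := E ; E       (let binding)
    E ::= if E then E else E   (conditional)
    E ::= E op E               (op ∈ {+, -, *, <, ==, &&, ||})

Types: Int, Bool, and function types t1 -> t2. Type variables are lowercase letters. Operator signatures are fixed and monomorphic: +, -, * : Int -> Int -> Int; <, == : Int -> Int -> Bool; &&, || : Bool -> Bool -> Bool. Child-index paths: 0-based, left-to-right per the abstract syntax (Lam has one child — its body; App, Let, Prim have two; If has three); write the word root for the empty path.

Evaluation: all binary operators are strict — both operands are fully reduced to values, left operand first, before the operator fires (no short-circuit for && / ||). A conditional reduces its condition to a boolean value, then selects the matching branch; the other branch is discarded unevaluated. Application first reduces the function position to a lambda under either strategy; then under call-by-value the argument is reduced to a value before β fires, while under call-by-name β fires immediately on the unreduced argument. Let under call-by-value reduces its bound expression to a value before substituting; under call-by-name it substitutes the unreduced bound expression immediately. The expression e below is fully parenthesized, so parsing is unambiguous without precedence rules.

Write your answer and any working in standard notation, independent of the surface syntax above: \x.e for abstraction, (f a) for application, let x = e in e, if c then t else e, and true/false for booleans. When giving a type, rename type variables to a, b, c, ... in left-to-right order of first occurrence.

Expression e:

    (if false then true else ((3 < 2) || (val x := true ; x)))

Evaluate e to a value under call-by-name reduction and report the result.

Answer: true

Working:
step 0: (if false then true else ((3 < 2) || (let x = true in x)))
step 1: [if@root] ((3 < 2) || (let x = true in x))
step 2: [delta@0] (false || (let x = true in x))
step 3: [let@1] (false || true)
step 4: [delta@root] true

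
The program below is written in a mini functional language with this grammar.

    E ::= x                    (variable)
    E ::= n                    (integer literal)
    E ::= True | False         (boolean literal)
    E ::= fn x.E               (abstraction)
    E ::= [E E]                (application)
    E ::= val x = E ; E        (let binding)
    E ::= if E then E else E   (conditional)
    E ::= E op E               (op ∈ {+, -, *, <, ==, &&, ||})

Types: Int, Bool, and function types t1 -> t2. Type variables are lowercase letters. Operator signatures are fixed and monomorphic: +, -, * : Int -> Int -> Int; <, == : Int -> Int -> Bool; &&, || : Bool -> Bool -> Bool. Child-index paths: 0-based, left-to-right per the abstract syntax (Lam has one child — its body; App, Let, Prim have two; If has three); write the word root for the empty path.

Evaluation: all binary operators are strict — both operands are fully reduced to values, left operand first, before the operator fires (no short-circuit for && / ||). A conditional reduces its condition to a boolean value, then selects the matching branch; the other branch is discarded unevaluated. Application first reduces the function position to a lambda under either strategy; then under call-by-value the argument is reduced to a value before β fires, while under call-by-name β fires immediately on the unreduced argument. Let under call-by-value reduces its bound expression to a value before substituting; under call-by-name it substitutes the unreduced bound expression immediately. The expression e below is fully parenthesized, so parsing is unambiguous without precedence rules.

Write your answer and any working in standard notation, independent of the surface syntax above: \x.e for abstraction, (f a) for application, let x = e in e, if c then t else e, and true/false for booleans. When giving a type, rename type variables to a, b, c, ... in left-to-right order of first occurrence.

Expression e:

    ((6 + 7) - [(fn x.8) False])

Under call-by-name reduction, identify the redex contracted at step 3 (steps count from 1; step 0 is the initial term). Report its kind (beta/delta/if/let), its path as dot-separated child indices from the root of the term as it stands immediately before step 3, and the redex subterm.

Working:
step 0: ((6 + 7) - ((\x.8) false))
step 1: [delta@0] (13 - ((\x.8) false))
step 2: [beta@1] (13 - 8)
step 3: [delta@root] 5

Answer: delta at root : (13 - 8)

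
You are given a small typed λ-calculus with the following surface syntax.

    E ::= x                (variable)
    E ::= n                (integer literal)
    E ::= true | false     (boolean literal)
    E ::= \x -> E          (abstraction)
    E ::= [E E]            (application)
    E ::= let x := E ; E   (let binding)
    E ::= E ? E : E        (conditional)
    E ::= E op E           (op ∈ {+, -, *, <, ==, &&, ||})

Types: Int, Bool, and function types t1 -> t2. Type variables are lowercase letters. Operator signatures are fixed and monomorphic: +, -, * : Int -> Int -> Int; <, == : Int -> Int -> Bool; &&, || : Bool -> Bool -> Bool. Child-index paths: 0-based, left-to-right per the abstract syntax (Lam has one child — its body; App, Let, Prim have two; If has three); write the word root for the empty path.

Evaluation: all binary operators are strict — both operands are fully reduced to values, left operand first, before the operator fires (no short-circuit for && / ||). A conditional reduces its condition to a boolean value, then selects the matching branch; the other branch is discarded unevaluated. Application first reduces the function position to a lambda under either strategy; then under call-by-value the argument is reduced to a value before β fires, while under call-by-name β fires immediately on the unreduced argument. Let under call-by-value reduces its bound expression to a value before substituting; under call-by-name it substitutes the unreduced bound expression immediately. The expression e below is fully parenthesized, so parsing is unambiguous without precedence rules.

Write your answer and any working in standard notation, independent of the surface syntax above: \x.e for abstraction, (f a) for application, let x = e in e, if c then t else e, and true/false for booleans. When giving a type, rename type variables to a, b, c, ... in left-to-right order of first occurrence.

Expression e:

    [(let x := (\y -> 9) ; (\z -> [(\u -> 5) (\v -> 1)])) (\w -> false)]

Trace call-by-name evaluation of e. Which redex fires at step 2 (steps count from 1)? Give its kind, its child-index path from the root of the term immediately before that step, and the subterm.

Answer: beta at root : ((\z.((\u.5) (\v.1))) (\w.false))

Trace:
step 0: ((let x = (\y.9) in (\z.((\u.5) (\v.1)))) (\w.false))
step 1: [let@0] ((\z.((\u.5) (\v.1))) (\w.false))
step 2: [beta@root] ((\u.5) (\v.1))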